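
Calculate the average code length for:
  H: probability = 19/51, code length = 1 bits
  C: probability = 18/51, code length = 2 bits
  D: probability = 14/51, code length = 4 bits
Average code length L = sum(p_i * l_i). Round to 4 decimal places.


Weighted contributions p_i * l_i:
  H: (19/51) * 1 = 19/51
  C: (18/51) * 2 = 36/51
  D: (14/51) * 4 = 56/51
Sum = (19 + 36 + 56)/51 = 111/51

L = 111/51 = 2.1765 bits/symbol


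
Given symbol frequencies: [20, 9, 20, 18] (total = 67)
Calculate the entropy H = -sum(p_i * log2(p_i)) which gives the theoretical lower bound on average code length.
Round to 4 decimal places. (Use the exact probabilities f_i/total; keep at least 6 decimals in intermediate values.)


Per-symbol terms -p_i * log2(p_i) with p_i = f_i/67:
  p = 20/67 = 0.298507: log2(p) = -1.744161, -p*log2(p) = 0.520645
  p = 9/67 = 0.134328: log2(p) = -2.896164, -p*log2(p) = 0.389037
  p = 20/67 = 0.298507: log2(p) = -1.744161, -p*log2(p) = 0.520645
  p = 18/67 = 0.268657: log2(p) = -1.896164, -p*log2(p) = 0.509417
H = 0.520645 + 0.389037 + 0.520645 + 0.509417 = 1.939744

H = 1.9397 bits/symbol


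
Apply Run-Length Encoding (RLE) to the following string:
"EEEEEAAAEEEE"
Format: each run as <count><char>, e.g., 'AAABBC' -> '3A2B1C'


Scanning runs left to right:
  i=0: run of 'E' x 5 -> '5E'
  i=5: run of 'A' x 3 -> '3A'
  i=8: run of 'E' x 4 -> '4E'

RLE = 5E3A4E


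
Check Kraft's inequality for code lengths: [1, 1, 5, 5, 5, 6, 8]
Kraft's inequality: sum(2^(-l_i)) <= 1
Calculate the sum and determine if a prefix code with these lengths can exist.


Sum = 2^(-1) + 2^(-1) + 2^(-5) + 2^(-5) + 2^(-5) + 2^(-6) + 2^(-8)
    = 0.5 + 0.5 + 0.03125 + 0.03125 + 0.03125 + 0.015625 + 0.00390625
    = 285/256 = 1.11328125
Since 1.11328125 > 1, Kraft's inequality is NOT satisfied.
A prefix code with these lengths CANNOT exist.

Kraft sum = 1.11328125. Not satisfied.


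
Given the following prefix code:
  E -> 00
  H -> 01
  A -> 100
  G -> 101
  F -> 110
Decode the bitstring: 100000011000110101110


Decoding step by step:
Bits 100 -> A
Bits 00 -> E
Bits 00 -> E
Bits 110 -> F
Bits 00 -> E
Bits 110 -> F
Bits 101 -> G
Bits 110 -> F


Decoded message: AEEFEFGF


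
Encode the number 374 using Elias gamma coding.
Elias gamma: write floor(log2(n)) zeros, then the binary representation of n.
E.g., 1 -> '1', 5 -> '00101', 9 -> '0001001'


num_bits = floor(log2(374)) + 1 = 9
leading_zeros = num_bits - 1 = 8
binary(374) = 101110110

Elias gamma(374) = '00000000' + '101110110' = 00000000101110110 (17 bits)


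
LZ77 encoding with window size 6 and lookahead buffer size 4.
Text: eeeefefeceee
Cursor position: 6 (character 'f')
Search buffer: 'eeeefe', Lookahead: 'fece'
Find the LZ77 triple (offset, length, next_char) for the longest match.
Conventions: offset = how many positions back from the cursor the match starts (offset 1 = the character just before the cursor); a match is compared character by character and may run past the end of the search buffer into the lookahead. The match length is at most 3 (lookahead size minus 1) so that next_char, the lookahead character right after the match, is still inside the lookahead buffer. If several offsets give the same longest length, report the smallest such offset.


Try each offset into the search buffer:
  offset=1 (pos 5, char 'e'): match length 0
  offset=2 (pos 4, char 'f'): match length 2
  offset=3 (pos 3, char 'e'): match length 0
  offset=4 (pos 2, char 'e'): match length 0
  offset=5 (pos 1, char 'e'): match length 0
  offset=6 (pos 0, char 'e'): match length 0
Longest match has length 2 at offset 2.
next_char = character at position 6 + 2 = 8 -> 'c'

Best match: offset=2, length=2 (matching 'fe' starting at position 4)
LZ77 triple: (2, 2, 'c')


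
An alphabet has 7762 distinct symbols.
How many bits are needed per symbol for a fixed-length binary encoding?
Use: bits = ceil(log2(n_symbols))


log2(7762) = 12.9222
Bracket: 2^12 = 4096 < 7762 <= 2^13 = 8192
So ceil(log2(7762)) = 13

bits = ceil(log2(7762)) = ceil(12.9222) = 13 bits


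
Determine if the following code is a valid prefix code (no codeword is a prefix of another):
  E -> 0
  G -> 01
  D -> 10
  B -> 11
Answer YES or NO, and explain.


Checking each pair (does one codeword prefix another?):
  E='0' vs G='01': prefix -- VIOLATION

NO -- this is NOT a valid prefix code. E (0) is a prefix of G (01).


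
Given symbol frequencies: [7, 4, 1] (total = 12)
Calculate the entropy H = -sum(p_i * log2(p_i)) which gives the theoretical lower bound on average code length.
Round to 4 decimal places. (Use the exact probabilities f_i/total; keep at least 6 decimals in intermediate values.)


Per-symbol terms -p_i * log2(p_i) with p_i = f_i/12:
  p = 7/12 = 0.583333: log2(p) = -0.777608, -p*log2(p) = 0.453604
  p = 4/12 = 0.333333: log2(p) = -1.584963, -p*log2(p) = 0.528321
  p = 1/12 = 0.083333: log2(p) = -3.584963, -p*log2(p) = 0.298747
H = 0.453604 + 0.528321 + 0.298747 = 1.280672

H = 1.2807 bits/symbol


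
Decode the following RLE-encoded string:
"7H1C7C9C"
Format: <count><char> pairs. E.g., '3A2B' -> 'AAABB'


Expanding each <count><char> pair:
  7H -> 'HHHHHHH'
  1C -> 'C'
  7C -> 'CCCCCCC'
  9C -> 'CCCCCCCCC'

Decoded = HHHHHHHCCCCCCCCCCCCCCCCC


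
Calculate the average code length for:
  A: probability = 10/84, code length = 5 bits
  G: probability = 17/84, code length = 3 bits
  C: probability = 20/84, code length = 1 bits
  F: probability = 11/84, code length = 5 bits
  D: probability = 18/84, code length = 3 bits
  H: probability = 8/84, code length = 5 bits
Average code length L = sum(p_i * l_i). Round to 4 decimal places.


Weighted contributions p_i * l_i:
  A: (10/84) * 5 = 50/84
  G: (17/84) * 3 = 51/84
  C: (20/84) * 1 = 20/84
  F: (11/84) * 5 = 55/84
  D: (18/84) * 3 = 54/84
  H: (8/84) * 5 = 40/84
Sum = (50 + 51 + 20 + 55 + 54 + 40)/84 = 270/84

L = 270/84 = 3.2143 bits/symbol


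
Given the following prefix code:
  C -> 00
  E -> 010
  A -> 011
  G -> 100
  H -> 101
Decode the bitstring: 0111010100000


Decoding step by step:
Bits 011 -> A
Bits 101 -> H
Bits 010 -> E
Bits 00 -> C
Bits 00 -> C


Decoded message: AHECC


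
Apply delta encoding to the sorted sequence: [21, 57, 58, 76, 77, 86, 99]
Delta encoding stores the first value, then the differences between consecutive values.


First value: 21
Deltas:
  57 - 21 = 36
  58 - 57 = 1
  76 - 58 = 18
  77 - 76 = 1
  86 - 77 = 9
  99 - 86 = 13


Delta encoded: [21, 36, 1, 18, 1, 9, 13]


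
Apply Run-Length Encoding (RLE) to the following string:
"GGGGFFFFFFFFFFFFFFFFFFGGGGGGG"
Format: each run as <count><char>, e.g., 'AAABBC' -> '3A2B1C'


Scanning runs left to right:
  i=0: run of 'G' x 4 -> '4G'
  i=4: run of 'F' x 18 -> '18F'
  i=22: run of 'G' x 7 -> '7G'

RLE = 4G18F7G


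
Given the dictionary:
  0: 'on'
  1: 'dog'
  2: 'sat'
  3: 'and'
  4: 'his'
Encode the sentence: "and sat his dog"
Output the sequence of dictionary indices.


Look up each word in the dictionary:
  'and' -> 3
  'sat' -> 2
  'his' -> 4
  'dog' -> 1

Encoded: [3, 2, 4, 1]


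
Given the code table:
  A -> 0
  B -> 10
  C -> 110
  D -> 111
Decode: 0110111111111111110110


Decoding:
0 -> A
110 -> C
111 -> D
111 -> D
111 -> D
111 -> D
110 -> C
110 -> C


Result: ACDDDDCC


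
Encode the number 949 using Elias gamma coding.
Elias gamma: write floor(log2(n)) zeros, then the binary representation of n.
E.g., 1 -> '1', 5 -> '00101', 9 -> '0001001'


num_bits = floor(log2(949)) + 1 = 10
leading_zeros = num_bits - 1 = 9
binary(949) = 1110110101

Elias gamma(949) = '000000000' + '1110110101' = 0000000001110110101 (19 bits)


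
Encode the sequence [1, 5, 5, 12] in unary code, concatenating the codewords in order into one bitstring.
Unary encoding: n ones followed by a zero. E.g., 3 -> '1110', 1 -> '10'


Encode each number as n ones followed by a terminating 0:
  1 -> 10 (2 bits)
  5 -> 111110 (6 bits)
  5 -> 111110 (6 bits)
  12 -> 1111111111110 (13 bits)
Total length = 2 + 6 + 6 + 13 = 27 bits.

Unary([1, 5, 5, 12]) = 101111101111101111111111110 (27 bits)


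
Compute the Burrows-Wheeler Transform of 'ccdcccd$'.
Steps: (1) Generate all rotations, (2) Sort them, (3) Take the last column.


Rotations (sorted):
  0: $ccdcccd -> last char: d
  1: cccd$ccd -> last char: d
  2: ccd$ccdc -> last char: c
  3: ccdcccd$ -> last char: $
  4: cd$ccdcc -> last char: c
  5: cdcccd$c -> last char: c
  6: d$ccdccc -> last char: c
  7: dcccd$cc -> last char: c


BWT = ddc$cccc


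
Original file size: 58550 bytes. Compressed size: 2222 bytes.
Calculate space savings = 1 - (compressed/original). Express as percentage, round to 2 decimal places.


ratio = compressed/original = 2222/58550 = 0.03795
savings = 1 - ratio = 1 - 0.03795 = 0.96205
as a percentage: 0.96205 * 100 = 96.2%

Space savings = 1 - 2222/58550 = 96.2%


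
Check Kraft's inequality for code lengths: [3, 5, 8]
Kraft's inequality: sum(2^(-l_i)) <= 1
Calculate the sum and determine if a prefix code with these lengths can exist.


Sum = 2^(-3) + 2^(-5) + 2^(-8)
    = 0.125 + 0.03125 + 0.00390625
    = 41/256 = 0.16015625
Since 0.16015625 <= 1, Kraft's inequality IS satisfied.
A prefix code with these lengths CAN exist.

Kraft sum = 0.16015625. Satisfied.


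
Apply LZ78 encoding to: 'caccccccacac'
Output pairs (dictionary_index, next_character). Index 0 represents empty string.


LZ78 encoding steps:
Dictionary: {0: ''}
Step 1: w='' (idx 0), next='c' -> output (0, 'c'), add 'c' as idx 1
Step 2: w='' (idx 0), next='a' -> output (0, 'a'), add 'a' as idx 2
Step 3: w='c' (idx 1), next='c' -> output (1, 'c'), add 'cc' as idx 3
Step 4: w='cc' (idx 3), next='c' -> output (3, 'c'), add 'ccc' as idx 4
Step 5: w='c' (idx 1), next='a' -> output (1, 'a'), add 'ca' as idx 5
Step 6: w='ca' (idx 5), next='c' -> output (5, 'c'), add 'cac' as idx 6


Encoded: [(0, 'c'), (0, 'a'), (1, 'c'), (3, 'c'), (1, 'a'), (5, 'c')]


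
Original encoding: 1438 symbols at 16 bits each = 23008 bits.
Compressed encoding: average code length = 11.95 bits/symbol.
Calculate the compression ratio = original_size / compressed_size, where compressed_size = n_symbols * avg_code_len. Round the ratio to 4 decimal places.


original_size = n_symbols * orig_bits = 1438 * 16 = 23008 bits
compressed_size = n_symbols * avg_code_len = 1438 * 11.95 = 17184.1 bits
ratio = original_size / compressed_size = 23008 / 17184.1 = 1.3389

Compression ratio = 1.3389


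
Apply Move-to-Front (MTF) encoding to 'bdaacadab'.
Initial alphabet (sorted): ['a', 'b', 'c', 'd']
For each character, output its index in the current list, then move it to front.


MTF encoding:
'b': index 1 in ['a', 'b', 'c', 'd'] -> ['b', 'a', 'c', 'd']
'd': index 3 in ['b', 'a', 'c', 'd'] -> ['d', 'b', 'a', 'c']
'a': index 2 in ['d', 'b', 'a', 'c'] -> ['a', 'd', 'b', 'c']
'a': index 0 in ['a', 'd', 'b', 'c'] -> ['a', 'd', 'b', 'c']
'c': index 3 in ['a', 'd', 'b', 'c'] -> ['c', 'a', 'd', 'b']
'a': index 1 in ['c', 'a', 'd', 'b'] -> ['a', 'c', 'd', 'b']
'd': index 2 in ['a', 'c', 'd', 'b'] -> ['d', 'a', 'c', 'b']
'a': index 1 in ['d', 'a', 'c', 'b'] -> ['a', 'd', 'c', 'b']
'b': index 3 in ['a', 'd', 'c', 'b'] -> ['b', 'a', 'd', 'c']


Output: [1, 3, 2, 0, 3, 1, 2, 1, 3]


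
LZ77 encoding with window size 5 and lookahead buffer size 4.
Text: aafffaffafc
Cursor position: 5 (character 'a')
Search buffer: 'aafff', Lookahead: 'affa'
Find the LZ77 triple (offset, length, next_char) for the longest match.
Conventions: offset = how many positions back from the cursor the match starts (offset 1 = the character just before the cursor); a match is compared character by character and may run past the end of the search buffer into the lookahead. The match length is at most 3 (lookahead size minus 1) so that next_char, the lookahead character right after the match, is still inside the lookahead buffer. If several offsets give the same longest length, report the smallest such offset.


Try each offset into the search buffer:
  offset=1 (pos 4, char 'f'): match length 0
  offset=2 (pos 3, char 'f'): match length 0
  offset=3 (pos 2, char 'f'): match length 0
  offset=4 (pos 1, char 'a'): match length 3
  offset=5 (pos 0, char 'a'): match length 1
Longest match has length 3 at offset 4.
next_char = character at position 5 + 3 = 8 -> 'a'

Best match: offset=4, length=3 (matching 'aff' starting at position 1)
LZ77 triple: (4, 3, 'a')


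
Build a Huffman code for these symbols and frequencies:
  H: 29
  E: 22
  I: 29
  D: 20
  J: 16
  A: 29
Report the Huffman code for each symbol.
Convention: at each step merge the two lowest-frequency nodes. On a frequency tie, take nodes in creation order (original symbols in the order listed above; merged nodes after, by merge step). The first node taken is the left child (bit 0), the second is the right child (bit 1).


Huffman tree construction:
Step 1: Merge J(16) + D(20) = 36
Step 2: Merge E(22) + H(29) = 51
Step 3: Merge I(29) + A(29) = 58
Step 4: Merge (J+D)(36) + (E+H)(51) = 87
Step 5: Merge (I+A)(58) + ((J+D)+(E+H))(87) = 145
Read each symbol's code off the tree from the root (left child = 0, right child = 1).

Codes:
  H: 111 (length 3)
  E: 110 (length 3)
  I: 00 (length 2)
  D: 101 (length 3)
  J: 100 (length 3)
  A: 01 (length 2)
Average code length: 377/145 = 2.6000 bits/symbol


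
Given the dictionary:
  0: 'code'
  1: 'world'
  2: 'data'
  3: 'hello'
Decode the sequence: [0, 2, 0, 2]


Look up each index in the dictionary:
  0 -> 'code'
  2 -> 'data'
  0 -> 'code'
  2 -> 'data'

Decoded: "code data code data"


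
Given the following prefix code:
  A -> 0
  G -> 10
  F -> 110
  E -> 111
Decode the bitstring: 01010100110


Decoding step by step:
Bits 0 -> A
Bits 10 -> G
Bits 10 -> G
Bits 10 -> G
Bits 0 -> A
Bits 110 -> F


Decoded message: AGGGAF


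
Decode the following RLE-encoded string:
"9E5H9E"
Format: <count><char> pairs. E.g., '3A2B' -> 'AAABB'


Expanding each <count><char> pair:
  9E -> 'EEEEEEEEE'
  5H -> 'HHHHH'
  9E -> 'EEEEEEEEE'

Decoded = EEEEEEEEEHHHHHEEEEEEEEE


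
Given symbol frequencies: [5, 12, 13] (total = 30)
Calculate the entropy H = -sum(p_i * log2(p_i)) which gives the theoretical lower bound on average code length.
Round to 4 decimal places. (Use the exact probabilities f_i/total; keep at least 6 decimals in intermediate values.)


Per-symbol terms -p_i * log2(p_i) with p_i = f_i/30:
  p = 5/30 = 0.166667: log2(p) = -2.584963, -p*log2(p) = 0.430827
  p = 12/30 = 0.400000: log2(p) = -1.321928, -p*log2(p) = 0.528771
  p = 13/30 = 0.433333: log2(p) = -1.206451, -p*log2(p) = 0.522795
H = 0.430827 + 0.528771 + 0.522795 = 1.482393

H = 1.4824 bits/symbol


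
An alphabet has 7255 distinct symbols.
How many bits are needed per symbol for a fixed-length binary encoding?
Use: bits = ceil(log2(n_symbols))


log2(7255) = 12.8248
Bracket: 2^12 = 4096 < 7255 <= 2^13 = 8192
So ceil(log2(7255)) = 13

bits = ceil(log2(7255)) = ceil(12.8248) = 13 bits


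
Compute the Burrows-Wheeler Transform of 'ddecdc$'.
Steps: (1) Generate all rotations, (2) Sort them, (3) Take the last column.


Rotations (sorted):
  0: $ddecdc -> last char: c
  1: c$ddecd -> last char: d
  2: cdc$dde -> last char: e
  3: dc$ddec -> last char: c
  4: ddecdc$ -> last char: $
  5: decdc$d -> last char: d
  6: ecdc$dd -> last char: d


BWT = cdec$dd


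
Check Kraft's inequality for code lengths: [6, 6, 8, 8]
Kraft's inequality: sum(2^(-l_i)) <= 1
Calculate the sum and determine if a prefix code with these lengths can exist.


Sum = 2^(-6) + 2^(-6) + 2^(-8) + 2^(-8)
    = 0.015625 + 0.015625 + 0.00390625 + 0.00390625
    = 10/256 = 0.0390625
Since 0.0390625 <= 1, Kraft's inequality IS satisfied.
A prefix code with these lengths CAN exist.

Kraft sum = 0.0390625. Satisfied.


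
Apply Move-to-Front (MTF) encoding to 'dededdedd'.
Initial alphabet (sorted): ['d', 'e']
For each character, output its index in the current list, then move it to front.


MTF encoding:
'd': index 0 in ['d', 'e'] -> ['d', 'e']
'e': index 1 in ['d', 'e'] -> ['e', 'd']
'd': index 1 in ['e', 'd'] -> ['d', 'e']
'e': index 1 in ['d', 'e'] -> ['e', 'd']
'd': index 1 in ['e', 'd'] -> ['d', 'e']
'd': index 0 in ['d', 'e'] -> ['d', 'e']
'e': index 1 in ['d', 'e'] -> ['e', 'd']
'd': index 1 in ['e', 'd'] -> ['d', 'e']
'd': index 0 in ['d', 'e'] -> ['d', 'e']


Output: [0, 1, 1, 1, 1, 0, 1, 1, 0]


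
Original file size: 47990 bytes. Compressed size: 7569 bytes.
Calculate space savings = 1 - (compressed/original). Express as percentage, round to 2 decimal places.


ratio = compressed/original = 7569/47990 = 0.15772
savings = 1 - ratio = 1 - 0.15772 = 0.84228
as a percentage: 0.84228 * 100 = 84.23%

Space savings = 1 - 7569/47990 = 84.23%


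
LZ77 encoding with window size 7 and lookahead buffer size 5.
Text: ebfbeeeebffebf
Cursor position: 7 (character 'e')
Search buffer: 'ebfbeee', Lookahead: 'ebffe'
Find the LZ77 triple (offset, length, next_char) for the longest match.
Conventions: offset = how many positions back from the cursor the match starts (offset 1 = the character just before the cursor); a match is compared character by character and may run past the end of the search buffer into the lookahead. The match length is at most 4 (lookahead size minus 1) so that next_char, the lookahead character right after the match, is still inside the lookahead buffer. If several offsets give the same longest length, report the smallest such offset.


Try each offset into the search buffer:
  offset=1 (pos 6, char 'e'): match length 1
  offset=2 (pos 5, char 'e'): match length 1
  offset=3 (pos 4, char 'e'): match length 1
  offset=4 (pos 3, char 'b'): match length 0
  offset=5 (pos 2, char 'f'): match length 0
  offset=6 (pos 1, char 'b'): match length 0
  offset=7 (pos 0, char 'e'): match length 3
Longest match has length 3 at offset 7.
next_char = character at position 7 + 3 = 10 -> 'f'

Best match: offset=7, length=3 (matching 'ebf' starting at position 0)
LZ77 triple: (7, 3, 'f')


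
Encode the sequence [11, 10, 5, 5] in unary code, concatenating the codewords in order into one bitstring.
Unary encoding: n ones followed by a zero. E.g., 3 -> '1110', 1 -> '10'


Encode each number as n ones followed by a terminating 0:
  11 -> 111111111110 (12 bits)
  10 -> 11111111110 (11 bits)
  5 -> 111110 (6 bits)
  5 -> 111110 (6 bits)
Total length = 12 + 11 + 6 + 6 = 35 bits.

Unary([11, 10, 5, 5]) = 11111111111011111111110111110111110 (35 bits)


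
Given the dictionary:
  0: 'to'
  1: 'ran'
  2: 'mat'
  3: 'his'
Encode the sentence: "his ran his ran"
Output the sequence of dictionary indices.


Look up each word in the dictionary:
  'his' -> 3
  'ran' -> 1
  'his' -> 3
  'ran' -> 1

Encoded: [3, 1, 3, 1]


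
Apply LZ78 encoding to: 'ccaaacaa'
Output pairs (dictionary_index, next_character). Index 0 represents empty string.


LZ78 encoding steps:
Dictionary: {0: ''}
Step 1: w='' (idx 0), next='c' -> output (0, 'c'), add 'c' as idx 1
Step 2: w='c' (idx 1), next='a' -> output (1, 'a'), add 'ca' as idx 2
Step 3: w='' (idx 0), next='a' -> output (0, 'a'), add 'a' as idx 3
Step 4: w='a' (idx 3), next='c' -> output (3, 'c'), add 'ac' as idx 4
Step 5: w='a' (idx 3), next='a' -> output (3, 'a'), add 'aa' as idx 5


Encoded: [(0, 'c'), (1, 'a'), (0, 'a'), (3, 'c'), (3, 'a')]


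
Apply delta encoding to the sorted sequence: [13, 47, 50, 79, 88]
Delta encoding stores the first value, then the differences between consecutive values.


First value: 13
Deltas:
  47 - 13 = 34
  50 - 47 = 3
  79 - 50 = 29
  88 - 79 = 9


Delta encoded: [13, 34, 3, 29, 9]


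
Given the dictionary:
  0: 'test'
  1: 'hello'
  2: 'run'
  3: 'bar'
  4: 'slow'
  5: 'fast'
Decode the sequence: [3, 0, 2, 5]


Look up each index in the dictionary:
  3 -> 'bar'
  0 -> 'test'
  2 -> 'run'
  5 -> 'fast'

Decoded: "bar test run fast"


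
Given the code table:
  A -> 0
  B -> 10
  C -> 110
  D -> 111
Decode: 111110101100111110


Decoding:
111 -> D
110 -> C
10 -> B
110 -> C
0 -> A
111 -> D
110 -> C


Result: DCBCADC


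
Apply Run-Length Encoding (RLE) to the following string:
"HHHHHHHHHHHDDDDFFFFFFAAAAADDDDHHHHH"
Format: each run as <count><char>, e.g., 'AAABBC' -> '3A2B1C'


Scanning runs left to right:
  i=0: run of 'H' x 11 -> '11H'
  i=11: run of 'D' x 4 -> '4D'
  i=15: run of 'F' x 6 -> '6F'
  i=21: run of 'A' x 5 -> '5A'
  i=26: run of 'D' x 4 -> '4D'
  i=30: run of 'H' x 5 -> '5H'

RLE = 11H4D6F5A4D5H


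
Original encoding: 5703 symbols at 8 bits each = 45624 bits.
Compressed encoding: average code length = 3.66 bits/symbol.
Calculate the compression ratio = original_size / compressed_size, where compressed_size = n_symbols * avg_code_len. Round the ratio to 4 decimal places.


original_size = n_symbols * orig_bits = 5703 * 8 = 45624 bits
compressed_size = n_symbols * avg_code_len = 5703 * 3.66 = 20872.98 bits
ratio = original_size / compressed_size = 45624 / 20872.98 = 2.1858

Compression ratio = 2.1858


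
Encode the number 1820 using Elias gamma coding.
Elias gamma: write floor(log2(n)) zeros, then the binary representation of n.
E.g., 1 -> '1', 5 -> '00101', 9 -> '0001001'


num_bits = floor(log2(1820)) + 1 = 11
leading_zeros = num_bits - 1 = 10
binary(1820) = 11100011100

Elias gamma(1820) = '0000000000' + '11100011100' = 000000000011100011100 (21 bits)


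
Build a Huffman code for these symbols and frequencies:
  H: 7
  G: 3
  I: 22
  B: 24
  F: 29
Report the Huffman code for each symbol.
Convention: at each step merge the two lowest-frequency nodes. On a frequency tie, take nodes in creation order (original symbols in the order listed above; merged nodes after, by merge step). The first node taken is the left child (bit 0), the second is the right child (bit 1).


Huffman tree construction:
Step 1: Merge G(3) + H(7) = 10
Step 2: Merge (G+H)(10) + I(22) = 32
Step 3: Merge B(24) + F(29) = 53
Step 4: Merge ((G+H)+I)(32) + (B+F)(53) = 85
Read each symbol's code off the tree from the root (left child = 0, right child = 1).

Codes:
  H: 001 (length 3)
  G: 000 (length 3)
  I: 01 (length 2)
  B: 10 (length 2)
  F: 11 (length 2)
Average code length: 180/85 = 2.1176 bits/symbol


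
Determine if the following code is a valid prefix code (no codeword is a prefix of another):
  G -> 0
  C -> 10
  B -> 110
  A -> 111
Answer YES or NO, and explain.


Checking each pair (does one codeword prefix another?):
  G='0' vs C='10': no prefix
  G='0' vs B='110': no prefix
  G='0' vs A='111': no prefix
  C='10' vs G='0': no prefix
  C='10' vs B='110': no prefix
  C='10' vs A='111': no prefix
  B='110' vs G='0': no prefix
  B='110' vs C='10': no prefix
  B='110' vs A='111': no prefix
  A='111' vs G='0': no prefix
  A='111' vs C='10': no prefix
  A='111' vs B='110': no prefix
No violation found over all pairs.

YES -- this is a valid prefix code. No codeword is a prefix of any other codeword.


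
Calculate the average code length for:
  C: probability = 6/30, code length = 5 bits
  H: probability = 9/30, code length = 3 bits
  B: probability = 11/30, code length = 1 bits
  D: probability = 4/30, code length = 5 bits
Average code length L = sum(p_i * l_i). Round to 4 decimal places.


Weighted contributions p_i * l_i:
  C: (6/30) * 5 = 30/30
  H: (9/30) * 3 = 27/30
  B: (11/30) * 1 = 11/30
  D: (4/30) * 5 = 20/30
Sum = (30 + 27 + 11 + 20)/30 = 88/30

L = 88/30 = 2.9333 bits/symbol


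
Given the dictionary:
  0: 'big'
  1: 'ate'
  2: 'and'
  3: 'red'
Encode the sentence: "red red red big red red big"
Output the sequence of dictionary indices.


Look up each word in the dictionary:
  'red' -> 3
  'red' -> 3
  'red' -> 3
  'big' -> 0
  'red' -> 3
  'red' -> 3
  'big' -> 0

Encoded: [3, 3, 3, 0, 3, 3, 0]


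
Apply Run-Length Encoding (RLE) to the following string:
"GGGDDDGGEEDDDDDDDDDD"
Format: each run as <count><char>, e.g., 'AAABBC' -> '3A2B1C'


Scanning runs left to right:
  i=0: run of 'G' x 3 -> '3G'
  i=3: run of 'D' x 3 -> '3D'
  i=6: run of 'G' x 2 -> '2G'
  i=8: run of 'E' x 2 -> '2E'
  i=10: run of 'D' x 10 -> '10D'

RLE = 3G3D2G2E10D


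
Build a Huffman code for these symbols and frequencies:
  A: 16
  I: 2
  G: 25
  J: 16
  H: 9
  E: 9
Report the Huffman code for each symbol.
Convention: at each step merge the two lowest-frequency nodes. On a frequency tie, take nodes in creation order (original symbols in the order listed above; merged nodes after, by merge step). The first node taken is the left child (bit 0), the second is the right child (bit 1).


Huffman tree construction:
Step 1: Merge I(2) + H(9) = 11
Step 2: Merge E(9) + (I+H)(11) = 20
Step 3: Merge A(16) + J(16) = 32
Step 4: Merge (E+(I+H))(20) + G(25) = 45
Step 5: Merge (A+J)(32) + ((E+(I+H))+G)(45) = 77
Read each symbol's code off the tree from the root (left child = 0, right child = 1).

Codes:
  A: 00 (length 2)
  I: 1010 (length 4)
  G: 11 (length 2)
  J: 01 (length 2)
  H: 1011 (length 4)
  E: 100 (length 3)
Average code length: 185/77 = 2.4026 bits/symbol


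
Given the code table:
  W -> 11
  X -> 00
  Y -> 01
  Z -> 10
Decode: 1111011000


Decoding:
11 -> W
11 -> W
01 -> Y
10 -> Z
00 -> X


Result: WWYZX


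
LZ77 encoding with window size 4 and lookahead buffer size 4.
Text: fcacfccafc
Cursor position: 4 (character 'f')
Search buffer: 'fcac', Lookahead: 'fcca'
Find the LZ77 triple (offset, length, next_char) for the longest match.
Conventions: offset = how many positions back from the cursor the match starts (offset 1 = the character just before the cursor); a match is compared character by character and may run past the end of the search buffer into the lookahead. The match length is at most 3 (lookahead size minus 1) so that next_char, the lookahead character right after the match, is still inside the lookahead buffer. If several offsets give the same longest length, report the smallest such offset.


Try each offset into the search buffer:
  offset=1 (pos 3, char 'c'): match length 0
  offset=2 (pos 2, char 'a'): match length 0
  offset=3 (pos 1, char 'c'): match length 0
  offset=4 (pos 0, char 'f'): match length 2
Longest match has length 2 at offset 4.
next_char = character at position 4 + 2 = 6 -> 'c'

Best match: offset=4, length=2 (matching 'fc' starting at position 0)
LZ77 triple: (4, 2, 'c')


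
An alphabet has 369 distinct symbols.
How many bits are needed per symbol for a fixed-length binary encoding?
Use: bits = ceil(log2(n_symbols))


log2(369) = 8.5275
Bracket: 2^8 = 256 < 369 <= 2^9 = 512
So ceil(log2(369)) = 9

bits = ceil(log2(369)) = ceil(8.5275) = 9 bits


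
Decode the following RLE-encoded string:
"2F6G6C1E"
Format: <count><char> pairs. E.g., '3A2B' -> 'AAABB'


Expanding each <count><char> pair:
  2F -> 'FF'
  6G -> 'GGGGGG'
  6C -> 'CCCCCC'
  1E -> 'E'

Decoded = FFGGGGGGCCCCCCE


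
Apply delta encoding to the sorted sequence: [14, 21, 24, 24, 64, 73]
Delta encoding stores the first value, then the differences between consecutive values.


First value: 14
Deltas:
  21 - 14 = 7
  24 - 21 = 3
  24 - 24 = 0
  64 - 24 = 40
  73 - 64 = 9


Delta encoded: [14, 7, 3, 0, 40, 9]


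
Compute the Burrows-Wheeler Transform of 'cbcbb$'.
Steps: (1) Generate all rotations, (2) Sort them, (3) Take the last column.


Rotations (sorted):
  0: $cbcbb -> last char: b
  1: b$cbcb -> last char: b
  2: bb$cbc -> last char: c
  3: bcbb$c -> last char: c
  4: cbb$cb -> last char: b
  5: cbcbb$ -> last char: $


BWT = bbccb$


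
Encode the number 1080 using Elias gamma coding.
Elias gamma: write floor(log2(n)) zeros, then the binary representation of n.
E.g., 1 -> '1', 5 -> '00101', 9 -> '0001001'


num_bits = floor(log2(1080)) + 1 = 11
leading_zeros = num_bits - 1 = 10
binary(1080) = 10000111000

Elias gamma(1080) = '0000000000' + '10000111000' = 000000000010000111000 (21 bits)


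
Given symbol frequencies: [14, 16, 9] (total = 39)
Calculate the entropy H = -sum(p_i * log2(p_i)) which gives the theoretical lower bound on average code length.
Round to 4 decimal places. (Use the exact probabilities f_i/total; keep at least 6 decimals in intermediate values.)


Per-symbol terms -p_i * log2(p_i) with p_i = f_i/39:
  p = 14/39 = 0.358974: log2(p) = -1.478047, -p*log2(p) = 0.530581
  p = 16/39 = 0.410256: log2(p) = -1.285402, -p*log2(p) = 0.527345
  p = 9/39 = 0.230769: log2(p) = -2.115477, -p*log2(p) = 0.488187
H = 0.530581 + 0.527345 + 0.488187 = 1.546113

H = 1.5461 bits/symbol


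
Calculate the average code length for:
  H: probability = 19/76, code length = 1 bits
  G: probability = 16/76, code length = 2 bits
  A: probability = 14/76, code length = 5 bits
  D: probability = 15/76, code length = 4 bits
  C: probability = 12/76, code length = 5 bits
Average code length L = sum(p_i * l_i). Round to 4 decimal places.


Weighted contributions p_i * l_i:
  H: (19/76) * 1 = 19/76
  G: (16/76) * 2 = 32/76
  A: (14/76) * 5 = 70/76
  D: (15/76) * 4 = 60/76
  C: (12/76) * 5 = 60/76
Sum = (19 + 32 + 70 + 60 + 60)/76 = 241/76

L = 241/76 = 3.1711 bits/symbol


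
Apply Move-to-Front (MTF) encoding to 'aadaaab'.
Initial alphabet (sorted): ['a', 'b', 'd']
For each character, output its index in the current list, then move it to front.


MTF encoding:
'a': index 0 in ['a', 'b', 'd'] -> ['a', 'b', 'd']
'a': index 0 in ['a', 'b', 'd'] -> ['a', 'b', 'd']
'd': index 2 in ['a', 'b', 'd'] -> ['d', 'a', 'b']
'a': index 1 in ['d', 'a', 'b'] -> ['a', 'd', 'b']
'a': index 0 in ['a', 'd', 'b'] -> ['a', 'd', 'b']
'a': index 0 in ['a', 'd', 'b'] -> ['a', 'd', 'b']
'b': index 2 in ['a', 'd', 'b'] -> ['b', 'a', 'd']


Output: [0, 0, 2, 1, 0, 0, 2]


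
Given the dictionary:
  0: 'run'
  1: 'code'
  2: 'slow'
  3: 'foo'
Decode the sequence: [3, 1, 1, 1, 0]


Look up each index in the dictionary:
  3 -> 'foo'
  1 -> 'code'
  1 -> 'code'
  1 -> 'code'
  0 -> 'run'

Decoded: "foo code code code run"


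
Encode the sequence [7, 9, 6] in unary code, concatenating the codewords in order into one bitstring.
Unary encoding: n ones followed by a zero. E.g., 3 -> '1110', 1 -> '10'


Encode each number as n ones followed by a terminating 0:
  7 -> 11111110 (8 bits)
  9 -> 1111111110 (10 bits)
  6 -> 1111110 (7 bits)
Total length = 8 + 10 + 7 = 25 bits.

Unary([7, 9, 6]) = 1111111011111111101111110 (25 bits)


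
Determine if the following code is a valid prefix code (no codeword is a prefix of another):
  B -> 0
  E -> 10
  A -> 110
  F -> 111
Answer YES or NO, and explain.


Checking each pair (does one codeword prefix another?):
  B='0' vs E='10': no prefix
  B='0' vs A='110': no prefix
  B='0' vs F='111': no prefix
  E='10' vs B='0': no prefix
  E='10' vs A='110': no prefix
  E='10' vs F='111': no prefix
  A='110' vs B='0': no prefix
  A='110' vs E='10': no prefix
  A='110' vs F='111': no prefix
  F='111' vs B='0': no prefix
  F='111' vs E='10': no prefix
  F='111' vs A='110': no prefix
No violation found over all pairs.

YES -- this is a valid prefix code. No codeword is a prefix of any other codeword.


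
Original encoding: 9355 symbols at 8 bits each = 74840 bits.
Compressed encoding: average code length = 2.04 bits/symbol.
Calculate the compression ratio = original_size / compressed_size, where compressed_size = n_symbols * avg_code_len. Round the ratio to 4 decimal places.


original_size = n_symbols * orig_bits = 9355 * 8 = 74840 bits
compressed_size = n_symbols * avg_code_len = 9355 * 2.04 = 19084.2 bits
ratio = original_size / compressed_size = 74840 / 19084.2 = 3.9216

Compression ratio = 3.9216


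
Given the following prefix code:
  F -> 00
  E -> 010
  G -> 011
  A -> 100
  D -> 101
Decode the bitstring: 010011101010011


Decoding step by step:
Bits 010 -> E
Bits 011 -> G
Bits 101 -> D
Bits 010 -> E
Bits 011 -> G


Decoded message: EGDEG


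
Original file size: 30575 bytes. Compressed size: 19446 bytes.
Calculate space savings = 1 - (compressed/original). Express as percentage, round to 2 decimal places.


ratio = compressed/original = 19446/30575 = 0.63601
savings = 1 - ratio = 1 - 0.63601 = 0.36399
as a percentage: 0.36399 * 100 = 36.4%

Space savings = 1 - 19446/30575 = 36.4%


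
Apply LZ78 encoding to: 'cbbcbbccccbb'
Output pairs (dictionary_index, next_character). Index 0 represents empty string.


LZ78 encoding steps:
Dictionary: {0: ''}
Step 1: w='' (idx 0), next='c' -> output (0, 'c'), add 'c' as idx 1
Step 2: w='' (idx 0), next='b' -> output (0, 'b'), add 'b' as idx 2
Step 3: w='b' (idx 2), next='c' -> output (2, 'c'), add 'bc' as idx 3
Step 4: w='b' (idx 2), next='b' -> output (2, 'b'), add 'bb' as idx 4
Step 5: w='c' (idx 1), next='c' -> output (1, 'c'), add 'cc' as idx 5
Step 6: w='cc' (idx 5), next='b' -> output (5, 'b'), add 'ccb' as idx 6
Step 7: w='b' (idx 2), end of input -> output (2, '')


Encoded: [(0, 'c'), (0, 'b'), (2, 'c'), (2, 'b'), (1, 'c'), (5, 'b'), (2, '')]


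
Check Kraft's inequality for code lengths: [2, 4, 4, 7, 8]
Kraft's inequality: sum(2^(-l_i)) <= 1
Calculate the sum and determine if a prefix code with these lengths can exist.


Sum = 2^(-2) + 2^(-4) + 2^(-4) + 2^(-7) + 2^(-8)
    = 0.25 + 0.0625 + 0.0625 + 0.0078125 + 0.00390625
    = 99/256 = 0.38671875
Since 0.38671875 <= 1, Kraft's inequality IS satisfied.
A prefix code with these lengths CAN exist.

Kraft sum = 0.38671875. Satisfied.


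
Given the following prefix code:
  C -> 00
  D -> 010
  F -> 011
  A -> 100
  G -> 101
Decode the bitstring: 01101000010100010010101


Decoding step by step:
Bits 011 -> F
Bits 010 -> D
Bits 00 -> C
Bits 010 -> D
Bits 100 -> A
Bits 010 -> D
Bits 010 -> D
Bits 101 -> G


Decoded message: FDCDADDG


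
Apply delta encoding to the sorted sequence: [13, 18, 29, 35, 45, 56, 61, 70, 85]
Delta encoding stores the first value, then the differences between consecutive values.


First value: 13
Deltas:
  18 - 13 = 5
  29 - 18 = 11
  35 - 29 = 6
  45 - 35 = 10
  56 - 45 = 11
  61 - 56 = 5
  70 - 61 = 9
  85 - 70 = 15


Delta encoded: [13, 5, 11, 6, 10, 11, 5, 9, 15]


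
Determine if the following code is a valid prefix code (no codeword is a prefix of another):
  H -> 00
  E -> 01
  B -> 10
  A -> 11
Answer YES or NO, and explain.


Checking each pair (does one codeword prefix another?):
  H='00' vs E='01': no prefix
  H='00' vs B='10': no prefix
  H='00' vs A='11': no prefix
  E='01' vs H='00': no prefix
  E='01' vs B='10': no prefix
  E='01' vs A='11': no prefix
  B='10' vs H='00': no prefix
  B='10' vs E='01': no prefix
  B='10' vs A='11': no prefix
  A='11' vs H='00': no prefix
  A='11' vs E='01': no prefix
  A='11' vs B='10': no prefix
No violation found over all pairs.

YES -- this is a valid prefix code. No codeword is a prefix of any other codeword.


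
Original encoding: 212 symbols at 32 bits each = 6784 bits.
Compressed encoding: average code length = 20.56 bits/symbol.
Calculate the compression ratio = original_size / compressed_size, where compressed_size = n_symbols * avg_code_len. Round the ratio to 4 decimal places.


original_size = n_symbols * orig_bits = 212 * 32 = 6784 bits
compressed_size = n_symbols * avg_code_len = 212 * 20.56 = 4358.72 bits
ratio = original_size / compressed_size = 6784 / 4358.72 = 1.5564

Compression ratio = 1.5564


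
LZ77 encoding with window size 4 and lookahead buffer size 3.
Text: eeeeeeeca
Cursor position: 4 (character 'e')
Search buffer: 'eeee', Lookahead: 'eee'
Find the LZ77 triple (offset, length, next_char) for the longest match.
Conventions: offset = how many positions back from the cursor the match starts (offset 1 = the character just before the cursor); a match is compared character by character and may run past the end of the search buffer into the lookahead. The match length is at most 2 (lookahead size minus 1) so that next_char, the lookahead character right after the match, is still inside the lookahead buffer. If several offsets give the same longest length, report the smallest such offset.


Try each offset into the search buffer:
  offset=1 (pos 3, char 'e'): match length 2
  offset=2 (pos 2, char 'e'): match length 2
  offset=3 (pos 1, char 'e'): match length 2
  offset=4 (pos 0, char 'e'): match length 2
Longest match has length 2, found at offsets 1, 2, 3, 4; take the smallest, offset 1.
next_char = character at position 4 + 2 = 6 -> 'e'

Best match: offset=1, length=2 (matching 'ee' starting at position 3)
LZ77 triple: (1, 2, 'e')


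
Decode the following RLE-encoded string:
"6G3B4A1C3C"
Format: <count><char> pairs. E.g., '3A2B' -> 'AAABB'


Expanding each <count><char> pair:
  6G -> 'GGGGGG'
  3B -> 'BBB'
  4A -> 'AAAA'
  1C -> 'C'
  3C -> 'CCC'

Decoded = GGGGGGBBBAAAACCCC


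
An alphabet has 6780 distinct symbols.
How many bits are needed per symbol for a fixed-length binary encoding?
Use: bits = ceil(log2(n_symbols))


log2(6780) = 12.7271
Bracket: 2^12 = 4096 < 6780 <= 2^13 = 8192
So ceil(log2(6780)) = 13

bits = ceil(log2(6780)) = ceil(12.7271) = 13 bits


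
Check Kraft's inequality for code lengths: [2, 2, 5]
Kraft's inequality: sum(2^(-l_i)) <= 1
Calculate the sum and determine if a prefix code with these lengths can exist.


Sum = 2^(-2) + 2^(-2) + 2^(-5)
    = 0.25 + 0.25 + 0.03125
    = 17/32 = 0.53125
Since 0.53125 <= 1, Kraft's inequality IS satisfied.
A prefix code with these lengths CAN exist.

Kraft sum = 0.53125. Satisfied.


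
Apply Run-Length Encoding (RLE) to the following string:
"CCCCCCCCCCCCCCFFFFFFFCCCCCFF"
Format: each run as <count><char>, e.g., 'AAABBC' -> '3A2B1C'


Scanning runs left to right:
  i=0: run of 'C' x 14 -> '14C'
  i=14: run of 'F' x 7 -> '7F'
  i=21: run of 'C' x 5 -> '5C'
  i=26: run of 'F' x 2 -> '2F'

RLE = 14C7F5C2F


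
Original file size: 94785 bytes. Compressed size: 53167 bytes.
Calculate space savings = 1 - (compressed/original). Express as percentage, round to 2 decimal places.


ratio = compressed/original = 53167/94785 = 0.560922
savings = 1 - ratio = 1 - 0.560922 = 0.439078
as a percentage: 0.439078 * 100 = 43.91%

Space savings = 1 - 53167/94785 = 43.91%


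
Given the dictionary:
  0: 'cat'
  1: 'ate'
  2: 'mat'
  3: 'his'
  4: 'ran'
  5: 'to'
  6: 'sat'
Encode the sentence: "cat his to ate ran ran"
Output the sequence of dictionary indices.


Look up each word in the dictionary:
  'cat' -> 0
  'his' -> 3
  'to' -> 5
  'ate' -> 1
  'ran' -> 4
  'ran' -> 4

Encoded: [0, 3, 5, 1, 4, 4]


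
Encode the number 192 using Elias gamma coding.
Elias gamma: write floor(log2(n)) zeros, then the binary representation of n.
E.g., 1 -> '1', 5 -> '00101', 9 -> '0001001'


num_bits = floor(log2(192)) + 1 = 8
leading_zeros = num_bits - 1 = 7
binary(192) = 11000000

Elias gamma(192) = '0000000' + '11000000' = 000000011000000 (15 bits)


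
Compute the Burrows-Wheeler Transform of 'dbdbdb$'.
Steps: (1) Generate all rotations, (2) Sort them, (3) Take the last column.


Rotations (sorted):
  0: $dbdbdb -> last char: b
  1: b$dbdbd -> last char: d
  2: bdb$dbd -> last char: d
  3: bdbdb$d -> last char: d
  4: db$dbdb -> last char: b
  5: dbdb$db -> last char: b
  6: dbdbdb$ -> last char: $


BWT = bdddbb$


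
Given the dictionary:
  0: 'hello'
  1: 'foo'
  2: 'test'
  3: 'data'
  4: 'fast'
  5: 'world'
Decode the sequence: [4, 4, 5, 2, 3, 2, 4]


Look up each index in the dictionary:
  4 -> 'fast'
  4 -> 'fast'
  5 -> 'world'
  2 -> 'test'
  3 -> 'data'
  2 -> 'test'
  4 -> 'fast'

Decoded: "fast fast world test data test fast"


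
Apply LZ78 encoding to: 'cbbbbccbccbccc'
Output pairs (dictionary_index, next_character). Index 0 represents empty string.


LZ78 encoding steps:
Dictionary: {0: ''}
Step 1: w='' (idx 0), next='c' -> output (0, 'c'), add 'c' as idx 1
Step 2: w='' (idx 0), next='b' -> output (0, 'b'), add 'b' as idx 2
Step 3: w='b' (idx 2), next='b' -> output (2, 'b'), add 'bb' as idx 3
Step 4: w='b' (idx 2), next='c' -> output (2, 'c'), add 'bc' as idx 4
Step 5: w='c' (idx 1), next='b' -> output (1, 'b'), add 'cb' as idx 5
Step 6: w='c' (idx 1), next='c' -> output (1, 'c'), add 'cc' as idx 6
Step 7: w='bc' (idx 4), next='c' -> output (4, 'c'), add 'bcc' as idx 7
Step 8: w='c' (idx 1), end of input -> output (1, '')


Encoded: [(0, 'c'), (0, 'b'), (2, 'b'), (2, 'c'), (1, 'b'), (1, 'c'), (4, 'c'), (1, '')]
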